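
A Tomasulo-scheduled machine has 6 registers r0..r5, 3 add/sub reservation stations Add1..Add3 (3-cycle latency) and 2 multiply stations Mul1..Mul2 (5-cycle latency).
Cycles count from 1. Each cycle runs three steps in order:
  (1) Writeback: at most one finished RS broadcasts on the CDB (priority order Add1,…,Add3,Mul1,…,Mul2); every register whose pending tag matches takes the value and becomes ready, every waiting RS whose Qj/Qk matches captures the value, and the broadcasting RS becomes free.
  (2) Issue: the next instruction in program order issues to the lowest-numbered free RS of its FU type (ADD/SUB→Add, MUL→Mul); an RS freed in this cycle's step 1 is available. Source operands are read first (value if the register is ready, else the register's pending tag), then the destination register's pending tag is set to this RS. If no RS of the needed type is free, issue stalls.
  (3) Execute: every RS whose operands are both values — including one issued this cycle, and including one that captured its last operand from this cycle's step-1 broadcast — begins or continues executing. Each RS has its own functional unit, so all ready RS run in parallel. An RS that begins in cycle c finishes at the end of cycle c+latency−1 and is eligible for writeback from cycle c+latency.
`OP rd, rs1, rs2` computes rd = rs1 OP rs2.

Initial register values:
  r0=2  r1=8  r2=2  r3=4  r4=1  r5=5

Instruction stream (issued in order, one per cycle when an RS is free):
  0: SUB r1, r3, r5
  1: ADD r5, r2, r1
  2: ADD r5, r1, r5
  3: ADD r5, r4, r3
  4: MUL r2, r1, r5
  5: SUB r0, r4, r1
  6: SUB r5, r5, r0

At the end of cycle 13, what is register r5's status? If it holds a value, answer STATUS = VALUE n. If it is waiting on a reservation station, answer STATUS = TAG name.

cycle 1: issue SUB r1<-Add1 // r0:2,r1:Add1,r2:2,r3:4,r4:1,r5:5
cycle 2: issue ADD r5<-Add2 // r0:2,r1:Add1,r2:2,r3:4,r4:1,r5:Add2
cycle 3: issue ADD r5<-Add3 // r0:2,r1:Add1,r2:2,r3:4,r4:1,r5:Add3
cycle 4: CDB Add1=-1; issue ADD r5<-Add1 // r0:2,r1:-1,r2:2,r3:4,r4:1,r5:Add1
cycle 5: issue MUL r2<-Mul1 // r0:2,r1:-1,r2:Mul1,r3:4,r4:1,r5:Add1
cycle 6: stall // r0:2,r1:-1,r2:Mul1,r3:4,r4:1,r5:Add1
cycle 7: CDB Add1=5; issue SUB r0<-Add1 // r0:Add1,r1:-1,r2:Mul1,r3:4,r4:1,r5:5
cycle 8: CDB Add2=1; issue SUB r5<-Add2 // r0:Add1,r1:-1,r2:Mul1,r3:4,r4:1,r5:Add2
cycle 9: - // r0:Add1,r1:-1,r2:Mul1,r3:4,r4:1,r5:Add2
cycle 10: CDB Add1=2 // r0:2,r1:-1,r2:Mul1,r3:4,r4:1,r5:Add2
cycle 11: CDB Add3=0 // r0:2,r1:-1,r2:Mul1,r3:4,r4:1,r5:Add2
cycle 12: CDB Mul1=-5 // r0:2,r1:-1,r2:-5,r3:4,r4:1,r5:Add2
cycle 13: CDB Add2=3 // r0:2,r1:-1,r2:-5,r3:4,r4:1,r5:3

STATUS = VALUE 3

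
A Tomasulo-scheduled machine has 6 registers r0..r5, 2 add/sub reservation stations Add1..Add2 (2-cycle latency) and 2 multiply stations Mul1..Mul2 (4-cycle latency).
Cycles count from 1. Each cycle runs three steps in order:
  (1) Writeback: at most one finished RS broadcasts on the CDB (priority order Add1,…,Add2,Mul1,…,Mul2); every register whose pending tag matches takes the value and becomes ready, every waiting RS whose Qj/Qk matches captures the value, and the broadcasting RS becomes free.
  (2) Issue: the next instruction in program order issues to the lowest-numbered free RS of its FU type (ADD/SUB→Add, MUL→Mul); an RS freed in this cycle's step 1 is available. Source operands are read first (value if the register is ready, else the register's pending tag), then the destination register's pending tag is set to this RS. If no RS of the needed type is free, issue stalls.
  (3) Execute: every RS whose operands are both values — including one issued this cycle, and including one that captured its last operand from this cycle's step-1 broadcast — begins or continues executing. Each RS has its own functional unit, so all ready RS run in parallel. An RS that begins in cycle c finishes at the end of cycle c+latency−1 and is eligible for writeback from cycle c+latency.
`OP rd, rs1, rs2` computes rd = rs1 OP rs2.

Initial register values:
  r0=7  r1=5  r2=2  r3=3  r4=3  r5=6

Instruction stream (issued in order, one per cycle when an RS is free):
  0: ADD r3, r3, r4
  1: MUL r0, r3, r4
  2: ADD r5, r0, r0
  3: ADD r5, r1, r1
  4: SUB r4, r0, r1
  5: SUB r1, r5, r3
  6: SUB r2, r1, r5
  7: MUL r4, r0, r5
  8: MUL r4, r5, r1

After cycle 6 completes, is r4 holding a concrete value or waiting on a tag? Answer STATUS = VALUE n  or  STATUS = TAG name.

STATUS = TAG Add2

  c1: issue ADD r3<-Add1  regs: r0:7,r1:5,r2:2,r3:Add1,r4:3,r5:6
  c2: issue MUL r0<-Mul1  regs: r0:Mul1,r1:5,r2:2,r3:Add1,r4:3,r5:6
  c3: CDB Add1=6; issue ADD r5<-Add1  regs: r0:Mul1,r1:5,r2:2,r3:6,r4:3,r5:Add1
  c4: issue ADD r5<-Add2  regs: r0:Mul1,r1:5,r2:2,r3:6,r4:3,r5:Add2
  c5: stall  regs: r0:Mul1,r1:5,r2:2,r3:6,r4:3,r5:Add2
  c6: CDB Add2=10; issue SUB r4<-Add2  regs: r0:Mul1,r1:5,r2:2,r3:6,r4:Add2,r5:10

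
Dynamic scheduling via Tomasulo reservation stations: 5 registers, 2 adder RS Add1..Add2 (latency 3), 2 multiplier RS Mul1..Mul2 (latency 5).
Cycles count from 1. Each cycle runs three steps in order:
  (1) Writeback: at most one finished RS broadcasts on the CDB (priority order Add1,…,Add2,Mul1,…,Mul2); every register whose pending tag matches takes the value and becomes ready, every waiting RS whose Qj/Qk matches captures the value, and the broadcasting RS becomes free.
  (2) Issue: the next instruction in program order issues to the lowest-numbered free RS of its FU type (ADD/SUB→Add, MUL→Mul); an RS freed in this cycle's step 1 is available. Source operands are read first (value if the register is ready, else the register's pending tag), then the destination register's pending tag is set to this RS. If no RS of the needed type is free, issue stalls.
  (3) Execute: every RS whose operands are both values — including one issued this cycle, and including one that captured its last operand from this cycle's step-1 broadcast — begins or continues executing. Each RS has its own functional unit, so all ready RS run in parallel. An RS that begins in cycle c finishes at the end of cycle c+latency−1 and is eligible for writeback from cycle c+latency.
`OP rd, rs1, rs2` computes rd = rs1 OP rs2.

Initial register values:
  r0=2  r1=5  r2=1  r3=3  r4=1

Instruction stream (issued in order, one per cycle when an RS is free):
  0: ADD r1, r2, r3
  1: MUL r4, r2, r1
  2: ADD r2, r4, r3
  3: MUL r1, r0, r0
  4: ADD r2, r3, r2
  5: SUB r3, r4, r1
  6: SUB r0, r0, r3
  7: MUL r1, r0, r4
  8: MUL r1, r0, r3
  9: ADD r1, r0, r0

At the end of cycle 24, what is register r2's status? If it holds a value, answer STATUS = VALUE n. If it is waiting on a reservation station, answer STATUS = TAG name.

cycle 1: issue ADD r1<-Add1 // r0:2,r1:Add1,r2:1,r3:3,r4:1
cycle 2: issue MUL r4<-Mul1 // r0:2,r1:Add1,r2:1,r3:3,r4:Mul1
cycle 3: issue ADD r2<-Add2 // r0:2,r1:Add1,r2:Add2,r3:3,r4:Mul1
cycle 4: CDB Add1=4; issue MUL r1<-Mul2 // r0:2,r1:Mul2,r2:Add2,r3:3,r4:Mul1
cycle 5: issue ADD r2<-Add1 // r0:2,r1:Mul2,r2:Add1,r3:3,r4:Mul1
cycle 6: stall // r0:2,r1:Mul2,r2:Add1,r3:3,r4:Mul1
cycle 7: stall // r0:2,r1:Mul2,r2:Add1,r3:3,r4:Mul1
cycle 8: stall // r0:2,r1:Mul2,r2:Add1,r3:3,r4:Mul1
cycle 9: CDB Mul1=4; stall // r0:2,r1:Mul2,r2:Add1,r3:3,r4:4
cycle 10: CDB Mul2=4; stall // r0:2,r1:4,r2:Add1,r3:3,r4:4
cycle 11: stall // r0:2,r1:4,r2:Add1,r3:3,r4:4
cycle 12: CDB Add2=7; issue SUB r3<-Add2 // r0:2,r1:4,r2:Add1,r3:Add2,r4:4
cycle 13: stall // r0:2,r1:4,r2:Add1,r3:Add2,r4:4
cycle 14: stall // r0:2,r1:4,r2:Add1,r3:Add2,r4:4
cycle 15: CDB Add1=10; issue SUB r0<-Add1 // r0:Add1,r1:4,r2:10,r3:Add2,r4:4
cycle 16: CDB Add2=0; issue MUL r1<-Mul1 // r0:Add1,r1:Mul1,r2:10,r3:0,r4:4
cycle 17: issue MUL r1<-Mul2 // r0:Add1,r1:Mul2,r2:10,r3:0,r4:4
cycle 18: issue ADD r1<-Add2 // r0:Add1,r1:Add2,r2:10,r3:0,r4:4
cycle 19: CDB Add1=2 // r0:2,r1:Add2,r2:10,r3:0,r4:4
cycle 20: - // r0:2,r1:Add2,r2:10,r3:0,r4:4
cycle 21: - // r0:2,r1:Add2,r2:10,r3:0,r4:4
cycle 22: CDB Add2=4 // r0:2,r1:4,r2:10,r3:0,r4:4
cycle 23: - // r0:2,r1:4,r2:10,r3:0,r4:4
cycle 24: CDB Mul1=8 // r0:2,r1:4,r2:10,r3:0,r4:4

STATUS = VALUE 10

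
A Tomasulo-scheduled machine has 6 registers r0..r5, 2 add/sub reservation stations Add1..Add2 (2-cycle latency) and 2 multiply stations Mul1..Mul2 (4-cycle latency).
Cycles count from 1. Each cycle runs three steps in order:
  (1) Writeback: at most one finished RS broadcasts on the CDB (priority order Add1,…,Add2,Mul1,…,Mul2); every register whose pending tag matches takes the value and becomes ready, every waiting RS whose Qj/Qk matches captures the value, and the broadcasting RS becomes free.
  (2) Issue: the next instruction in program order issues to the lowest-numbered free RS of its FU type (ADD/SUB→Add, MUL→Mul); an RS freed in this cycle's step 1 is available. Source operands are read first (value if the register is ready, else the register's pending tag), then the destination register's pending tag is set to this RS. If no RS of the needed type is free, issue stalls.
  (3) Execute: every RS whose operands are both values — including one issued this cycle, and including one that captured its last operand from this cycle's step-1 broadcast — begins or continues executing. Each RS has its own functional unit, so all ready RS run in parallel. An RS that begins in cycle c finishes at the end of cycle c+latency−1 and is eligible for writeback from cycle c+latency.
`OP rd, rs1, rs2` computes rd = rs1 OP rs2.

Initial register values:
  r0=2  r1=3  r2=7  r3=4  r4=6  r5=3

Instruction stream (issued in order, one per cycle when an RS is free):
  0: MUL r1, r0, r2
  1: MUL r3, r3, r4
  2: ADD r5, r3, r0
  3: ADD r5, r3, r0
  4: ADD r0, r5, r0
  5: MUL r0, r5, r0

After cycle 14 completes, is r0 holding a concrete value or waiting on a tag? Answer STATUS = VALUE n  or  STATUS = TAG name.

STATUS = TAG Mul1

c1: issue MUL r1<-Mul1 | r0:2,r1:Mul1,r2:7,r3:4,r4:6,r5:3
c2: issue MUL r3<-Mul2 | r0:2,r1:Mul1,r2:7,r3:Mul2,r4:6,r5:3
c3: issue ADD r5<-Add1 | r0:2,r1:Mul1,r2:7,r3:Mul2,r4:6,r5:Add1
c4: issue ADD r5<-Add2 | r0:2,r1:Mul1,r2:7,r3:Mul2,r4:6,r5:Add2
c5: CDB Mul1=14; stall | r0:2,r1:14,r2:7,r3:Mul2,r4:6,r5:Add2
c6: CDB Mul2=24; stall | r0:2,r1:14,r2:7,r3:24,r4:6,r5:Add2
c7: stall | r0:2,r1:14,r2:7,r3:24,r4:6,r5:Add2
c8: CDB Add1=26; issue ADD r0<-Add1 | r0:Add1,r1:14,r2:7,r3:24,r4:6,r5:Add2
c9: CDB Add2=26; issue MUL r0<-Mul1 | r0:Mul1,r1:14,r2:7,r3:24,r4:6,r5:26
c10: - | r0:Mul1,r1:14,r2:7,r3:24,r4:6,r5:26
c11: CDB Add1=28 | r0:Mul1,r1:14,r2:7,r3:24,r4:6,r5:26
c12: - | r0:Mul1,r1:14,r2:7,r3:24,r4:6,r5:26
c13: - | r0:Mul1,r1:14,r2:7,r3:24,r4:6,r5:26
c14: - | r0:Mul1,r1:14,r2:7,r3:24,r4:6,r5:26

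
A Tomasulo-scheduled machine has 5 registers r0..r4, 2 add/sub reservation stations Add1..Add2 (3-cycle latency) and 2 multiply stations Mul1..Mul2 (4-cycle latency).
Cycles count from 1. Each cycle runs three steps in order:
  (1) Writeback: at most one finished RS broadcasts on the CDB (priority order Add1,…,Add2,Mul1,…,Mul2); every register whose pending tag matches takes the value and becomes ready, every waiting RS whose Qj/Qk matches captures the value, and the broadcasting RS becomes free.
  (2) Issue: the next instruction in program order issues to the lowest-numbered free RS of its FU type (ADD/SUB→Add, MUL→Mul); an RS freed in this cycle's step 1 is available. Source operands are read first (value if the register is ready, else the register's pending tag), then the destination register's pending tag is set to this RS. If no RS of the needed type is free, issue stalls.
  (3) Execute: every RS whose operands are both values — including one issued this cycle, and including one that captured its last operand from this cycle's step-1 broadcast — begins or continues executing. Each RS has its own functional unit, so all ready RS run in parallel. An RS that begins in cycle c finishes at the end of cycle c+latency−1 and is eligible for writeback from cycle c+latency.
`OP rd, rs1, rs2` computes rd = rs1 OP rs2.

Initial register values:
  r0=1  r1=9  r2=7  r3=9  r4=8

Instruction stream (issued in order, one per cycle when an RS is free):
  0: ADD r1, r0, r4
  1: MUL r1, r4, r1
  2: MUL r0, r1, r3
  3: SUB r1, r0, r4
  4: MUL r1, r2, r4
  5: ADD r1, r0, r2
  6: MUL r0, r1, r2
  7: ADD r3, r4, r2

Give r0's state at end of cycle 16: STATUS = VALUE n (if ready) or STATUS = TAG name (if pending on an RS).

STATUS = TAG Mul1

c1: issue ADD r1<-Add1 | r0:1,r1:Add1,r2:7,r3:9,r4:8
c2: issue MUL r1<-Mul1 | r0:1,r1:Mul1,r2:7,r3:9,r4:8
c3: issue MUL r0<-Mul2 | r0:Mul2,r1:Mul1,r2:7,r3:9,r4:8
c4: CDB Add1=9; issue SUB r1<-Add1 | r0:Mul2,r1:Add1,r2:7,r3:9,r4:8
c5: stall | r0:Mul2,r1:Add1,r2:7,r3:9,r4:8
c6: stall | r0:Mul2,r1:Add1,r2:7,r3:9,r4:8
c7: stall | r0:Mul2,r1:Add1,r2:7,r3:9,r4:8
c8: CDB Mul1=72; issue MUL r1<-Mul1 | r0:Mul2,r1:Mul1,r2:7,r3:9,r4:8
c9: issue ADD r1<-Add2 | r0:Mul2,r1:Add2,r2:7,r3:9,r4:8
c10: stall | r0:Mul2,r1:Add2,r2:7,r3:9,r4:8
c11: stall | r0:Mul2,r1:Add2,r2:7,r3:9,r4:8
c12: CDB Mul1=56; issue MUL r0<-Mul1 | r0:Mul1,r1:Add2,r2:7,r3:9,r4:8
c13: CDB Mul2=648; stall | r0:Mul1,r1:Add2,r2:7,r3:9,r4:8
c14: stall | r0:Mul1,r1:Add2,r2:7,r3:9,r4:8
c15: stall | r0:Mul1,r1:Add2,r2:7,r3:9,r4:8
c16: CDB Add1=640; issue ADD r3<-Add1 | r0:Mul1,r1:Add2,r2:7,r3:Add1,r4:8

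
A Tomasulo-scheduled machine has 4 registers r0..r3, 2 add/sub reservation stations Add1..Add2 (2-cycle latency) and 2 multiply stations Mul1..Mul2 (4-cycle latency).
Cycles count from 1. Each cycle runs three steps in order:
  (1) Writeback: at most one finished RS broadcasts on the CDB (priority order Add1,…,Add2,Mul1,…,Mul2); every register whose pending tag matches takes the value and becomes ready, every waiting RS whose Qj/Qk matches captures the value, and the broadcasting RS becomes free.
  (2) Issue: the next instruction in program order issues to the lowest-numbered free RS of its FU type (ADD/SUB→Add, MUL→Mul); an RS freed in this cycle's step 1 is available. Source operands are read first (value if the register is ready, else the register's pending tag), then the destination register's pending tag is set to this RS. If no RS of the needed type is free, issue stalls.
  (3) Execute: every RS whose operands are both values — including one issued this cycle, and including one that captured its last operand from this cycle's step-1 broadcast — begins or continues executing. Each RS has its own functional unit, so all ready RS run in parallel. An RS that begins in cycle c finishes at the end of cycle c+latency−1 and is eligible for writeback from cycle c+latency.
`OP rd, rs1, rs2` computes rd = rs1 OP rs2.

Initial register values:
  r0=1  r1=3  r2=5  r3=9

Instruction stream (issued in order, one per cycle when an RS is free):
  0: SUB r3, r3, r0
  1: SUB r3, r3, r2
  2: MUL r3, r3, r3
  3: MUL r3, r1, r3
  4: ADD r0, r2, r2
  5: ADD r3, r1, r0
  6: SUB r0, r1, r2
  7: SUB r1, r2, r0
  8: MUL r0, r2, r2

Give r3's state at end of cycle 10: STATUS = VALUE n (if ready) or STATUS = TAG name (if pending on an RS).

  c1: issue SUB r3<-Add1  regs: r0:1,r1:3,r2:5,r3:Add1
  c2: issue SUB r3<-Add2  regs: r0:1,r1:3,r2:5,r3:Add2
  c3: CDB Add1=8; issue MUL r3<-Mul1  regs: r0:1,r1:3,r2:5,r3:Mul1
  c4: issue MUL r3<-Mul2  regs: r0:1,r1:3,r2:5,r3:Mul2
  c5: CDB Add2=3; issue ADD r0<-Add1  regs: r0:Add1,r1:3,r2:5,r3:Mul2
  c6: issue ADD r3<-Add2  regs: r0:Add1,r1:3,r2:5,r3:Add2
  c7: CDB Add1=10; issue SUB r0<-Add1  regs: r0:Add1,r1:3,r2:5,r3:Add2
  c8: stall  regs: r0:Add1,r1:3,r2:5,r3:Add2
  c9: CDB Add1=-2; issue SUB r1<-Add1  regs: r0:-2,r1:Add1,r2:5,r3:Add2
  c10: CDB Add2=13; stall  regs: r0:-2,r1:Add1,r2:5,r3:13

STATUS = VALUE 13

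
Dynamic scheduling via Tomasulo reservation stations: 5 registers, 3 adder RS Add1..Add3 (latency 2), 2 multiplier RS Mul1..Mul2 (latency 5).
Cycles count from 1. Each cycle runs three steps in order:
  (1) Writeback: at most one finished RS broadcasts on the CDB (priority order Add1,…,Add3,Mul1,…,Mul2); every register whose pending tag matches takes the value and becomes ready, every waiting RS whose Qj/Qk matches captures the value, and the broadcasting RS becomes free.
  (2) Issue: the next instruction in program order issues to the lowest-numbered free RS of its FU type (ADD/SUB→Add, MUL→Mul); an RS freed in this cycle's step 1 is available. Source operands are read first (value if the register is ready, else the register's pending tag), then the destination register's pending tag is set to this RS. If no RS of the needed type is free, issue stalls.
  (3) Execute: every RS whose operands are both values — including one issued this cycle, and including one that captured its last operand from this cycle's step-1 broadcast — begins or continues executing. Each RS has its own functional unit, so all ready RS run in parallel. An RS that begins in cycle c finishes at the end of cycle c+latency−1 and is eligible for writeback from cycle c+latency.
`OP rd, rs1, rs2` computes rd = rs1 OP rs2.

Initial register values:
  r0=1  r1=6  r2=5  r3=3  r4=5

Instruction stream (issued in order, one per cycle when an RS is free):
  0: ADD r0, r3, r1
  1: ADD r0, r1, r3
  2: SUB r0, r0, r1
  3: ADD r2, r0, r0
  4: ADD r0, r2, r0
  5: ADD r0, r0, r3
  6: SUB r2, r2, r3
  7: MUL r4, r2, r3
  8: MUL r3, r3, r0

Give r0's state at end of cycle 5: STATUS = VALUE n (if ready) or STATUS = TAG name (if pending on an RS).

STATUS = TAG Add3

  c1: issue ADD r0<-Add1  regs: r0:Add1,r1:6,r2:5,r3:3,r4:5
  c2: issue ADD r0<-Add2  regs: r0:Add2,r1:6,r2:5,r3:3,r4:5
  c3: CDB Add1=9; issue SUB r0<-Add1  regs: r0:Add1,r1:6,r2:5,r3:3,r4:5
  c4: CDB Add2=9; issue ADD r2<-Add2  regs: r0:Add1,r1:6,r2:Add2,r3:3,r4:5
  c5: issue ADD r0<-Add3  regs: r0:Add3,r1:6,r2:Add2,r3:3,r4:5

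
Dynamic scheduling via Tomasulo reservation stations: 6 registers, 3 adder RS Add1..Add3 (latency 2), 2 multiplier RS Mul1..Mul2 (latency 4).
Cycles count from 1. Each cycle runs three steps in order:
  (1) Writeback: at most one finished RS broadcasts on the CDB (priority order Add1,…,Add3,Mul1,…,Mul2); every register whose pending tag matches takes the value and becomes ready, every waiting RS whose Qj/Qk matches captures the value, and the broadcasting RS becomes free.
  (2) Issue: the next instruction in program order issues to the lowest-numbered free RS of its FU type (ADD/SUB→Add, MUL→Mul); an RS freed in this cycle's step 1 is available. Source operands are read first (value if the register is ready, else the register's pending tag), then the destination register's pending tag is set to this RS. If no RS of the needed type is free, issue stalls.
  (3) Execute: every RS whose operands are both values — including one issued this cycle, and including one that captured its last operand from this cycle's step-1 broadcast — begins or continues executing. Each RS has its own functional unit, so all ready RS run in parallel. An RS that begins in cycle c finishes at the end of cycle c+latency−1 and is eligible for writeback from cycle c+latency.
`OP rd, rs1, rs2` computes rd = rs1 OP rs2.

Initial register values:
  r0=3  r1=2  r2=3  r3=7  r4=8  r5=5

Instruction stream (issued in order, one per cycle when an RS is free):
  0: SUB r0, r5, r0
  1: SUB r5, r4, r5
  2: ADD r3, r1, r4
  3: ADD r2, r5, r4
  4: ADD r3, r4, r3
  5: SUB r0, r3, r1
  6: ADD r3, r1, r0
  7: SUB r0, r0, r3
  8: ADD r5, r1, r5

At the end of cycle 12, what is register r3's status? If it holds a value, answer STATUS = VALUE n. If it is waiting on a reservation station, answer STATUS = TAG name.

c1: issue SUB r0<-Add1 | r0:Add1,r1:2,r2:3,r3:7,r4:8,r5:5
c2: issue SUB r5<-Add2 | r0:Add1,r1:2,r2:3,r3:7,r4:8,r5:Add2
c3: CDB Add1=2; issue ADD r3<-Add1 | r0:2,r1:2,r2:3,r3:Add1,r4:8,r5:Add2
c4: CDB Add2=3; issue ADD r2<-Add2 | r0:2,r1:2,r2:Add2,r3:Add1,r4:8,r5:3
c5: CDB Add1=10; issue ADD r3<-Add1 | r0:2,r1:2,r2:Add2,r3:Add1,r4:8,r5:3
c6: CDB Add2=11; issue SUB r0<-Add2 | r0:Add2,r1:2,r2:11,r3:Add1,r4:8,r5:3
c7: CDB Add1=18; issue ADD r3<-Add1 | r0:Add2,r1:2,r2:11,r3:Add1,r4:8,r5:3
c8: issue SUB r0<-Add3 | r0:Add3,r1:2,r2:11,r3:Add1,r4:8,r5:3
c9: CDB Add2=16; issue ADD r5<-Add2 | r0:Add3,r1:2,r2:11,r3:Add1,r4:8,r5:Add2
c10: - | r0:Add3,r1:2,r2:11,r3:Add1,r4:8,r5:Add2
c11: CDB Add1=18 | r0:Add3,r1:2,r2:11,r3:18,r4:8,r5:Add2
c12: CDB Add2=5 | r0:Add3,r1:2,r2:11,r3:18,r4:8,r5:5

STATUS = VALUE 18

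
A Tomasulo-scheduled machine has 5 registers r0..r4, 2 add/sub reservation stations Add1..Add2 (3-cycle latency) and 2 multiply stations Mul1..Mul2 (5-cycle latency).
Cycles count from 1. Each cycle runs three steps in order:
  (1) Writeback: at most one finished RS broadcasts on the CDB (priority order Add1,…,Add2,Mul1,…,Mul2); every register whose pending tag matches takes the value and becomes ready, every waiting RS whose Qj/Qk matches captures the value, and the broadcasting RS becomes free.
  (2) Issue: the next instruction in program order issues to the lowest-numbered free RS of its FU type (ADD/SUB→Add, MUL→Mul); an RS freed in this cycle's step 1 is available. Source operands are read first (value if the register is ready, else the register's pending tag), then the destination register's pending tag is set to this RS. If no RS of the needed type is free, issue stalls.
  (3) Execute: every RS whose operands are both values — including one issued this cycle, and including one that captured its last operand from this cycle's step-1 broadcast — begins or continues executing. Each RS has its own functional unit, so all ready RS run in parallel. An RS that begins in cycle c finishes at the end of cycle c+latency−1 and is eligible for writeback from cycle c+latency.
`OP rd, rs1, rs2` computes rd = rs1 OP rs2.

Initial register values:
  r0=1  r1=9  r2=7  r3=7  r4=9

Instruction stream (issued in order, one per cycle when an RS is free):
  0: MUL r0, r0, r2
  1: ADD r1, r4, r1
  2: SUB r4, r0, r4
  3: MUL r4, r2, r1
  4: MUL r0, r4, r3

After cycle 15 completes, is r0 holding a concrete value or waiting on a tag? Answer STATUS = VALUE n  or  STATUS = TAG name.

  c1: issue MUL r0<-Mul1  regs: r0:Mul1,r1:9,r2:7,r3:7,r4:9
  c2: issue ADD r1<-Add1  regs: r0:Mul1,r1:Add1,r2:7,r3:7,r4:9
  c3: issue SUB r4<-Add2  regs: r0:Mul1,r1:Add1,r2:7,r3:7,r4:Add2
  c4: issue MUL r4<-Mul2  regs: r0:Mul1,r1:Add1,r2:7,r3:7,r4:Mul2
  c5: CDB Add1=18; stall  regs: r0:Mul1,r1:18,r2:7,r3:7,r4:Mul2
  c6: CDB Mul1=7; issue MUL r0<-Mul1  regs: r0:Mul1,r1:18,r2:7,r3:7,r4:Mul2
  c7: -  regs: r0:Mul1,r1:18,r2:7,r3:7,r4:Mul2
  c8: -  regs: r0:Mul1,r1:18,r2:7,r3:7,r4:Mul2
  c9: CDB Add2=-2  regs: r0:Mul1,r1:18,r2:7,r3:7,r4:Mul2
  c10: CDB Mul2=126  regs: r0:Mul1,r1:18,r2:7,r3:7,r4:126
  c11: -  regs: r0:Mul1,r1:18,r2:7,r3:7,r4:126
  c12: -  regs: r0:Mul1,r1:18,r2:7,r3:7,r4:126
  c13: -  regs: r0:Mul1,r1:18,r2:7,r3:7,r4:126
  c14: -  regs: r0:Mul1,r1:18,r2:7,r3:7,r4:126
  c15: CDB Mul1=882  regs: r0:882,r1:18,r2:7,r3:7,r4:126

STATUS = VALUE 882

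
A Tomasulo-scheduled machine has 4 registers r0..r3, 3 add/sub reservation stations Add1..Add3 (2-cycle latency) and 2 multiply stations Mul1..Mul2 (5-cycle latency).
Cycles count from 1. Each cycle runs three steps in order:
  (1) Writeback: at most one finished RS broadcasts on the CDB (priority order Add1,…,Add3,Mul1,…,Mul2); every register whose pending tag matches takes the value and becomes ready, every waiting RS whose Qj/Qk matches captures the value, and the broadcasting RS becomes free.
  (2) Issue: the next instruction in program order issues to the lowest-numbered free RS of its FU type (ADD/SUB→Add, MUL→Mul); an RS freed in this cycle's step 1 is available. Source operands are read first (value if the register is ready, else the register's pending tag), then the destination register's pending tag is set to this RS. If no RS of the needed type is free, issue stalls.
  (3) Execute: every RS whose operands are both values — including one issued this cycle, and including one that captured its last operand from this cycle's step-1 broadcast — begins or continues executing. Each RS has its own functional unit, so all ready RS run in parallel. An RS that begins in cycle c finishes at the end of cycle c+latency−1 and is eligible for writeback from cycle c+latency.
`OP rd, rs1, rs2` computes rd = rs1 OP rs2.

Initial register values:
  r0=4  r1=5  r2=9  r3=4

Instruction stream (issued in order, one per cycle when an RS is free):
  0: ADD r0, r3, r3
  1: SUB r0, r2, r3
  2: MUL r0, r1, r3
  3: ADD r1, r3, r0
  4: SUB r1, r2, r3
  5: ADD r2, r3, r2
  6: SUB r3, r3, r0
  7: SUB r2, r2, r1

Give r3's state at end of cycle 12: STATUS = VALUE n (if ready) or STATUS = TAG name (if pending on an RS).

c1: issue ADD r0<-Add1 | r0:Add1,r1:5,r2:9,r3:4
c2: issue SUB r0<-Add2 | r0:Add2,r1:5,r2:9,r3:4
c3: CDB Add1=8; issue MUL r0<-Mul1 | r0:Mul1,r1:5,r2:9,r3:4
c4: CDB Add2=5; issue ADD r1<-Add1 | r0:Mul1,r1:Add1,r2:9,r3:4
c5: issue SUB r1<-Add2 | r0:Mul1,r1:Add2,r2:9,r3:4
c6: issue ADD r2<-Add3 | r0:Mul1,r1:Add2,r2:Add3,r3:4
c7: CDB Add2=5; issue SUB r3<-Add2 | r0:Mul1,r1:5,r2:Add3,r3:Add2
c8: CDB Add3=13; issue SUB r2<-Add3 | r0:Mul1,r1:5,r2:Add3,r3:Add2
c9: CDB Mul1=20 | r0:20,r1:5,r2:Add3,r3:Add2
c10: CDB Add3=8 | r0:20,r1:5,r2:8,r3:Add2
c11: CDB Add1=24 | r0:20,r1:5,r2:8,r3:Add2
c12: CDB Add2=-16 | r0:20,r1:5,r2:8,r3:-16

STATUS = VALUE -16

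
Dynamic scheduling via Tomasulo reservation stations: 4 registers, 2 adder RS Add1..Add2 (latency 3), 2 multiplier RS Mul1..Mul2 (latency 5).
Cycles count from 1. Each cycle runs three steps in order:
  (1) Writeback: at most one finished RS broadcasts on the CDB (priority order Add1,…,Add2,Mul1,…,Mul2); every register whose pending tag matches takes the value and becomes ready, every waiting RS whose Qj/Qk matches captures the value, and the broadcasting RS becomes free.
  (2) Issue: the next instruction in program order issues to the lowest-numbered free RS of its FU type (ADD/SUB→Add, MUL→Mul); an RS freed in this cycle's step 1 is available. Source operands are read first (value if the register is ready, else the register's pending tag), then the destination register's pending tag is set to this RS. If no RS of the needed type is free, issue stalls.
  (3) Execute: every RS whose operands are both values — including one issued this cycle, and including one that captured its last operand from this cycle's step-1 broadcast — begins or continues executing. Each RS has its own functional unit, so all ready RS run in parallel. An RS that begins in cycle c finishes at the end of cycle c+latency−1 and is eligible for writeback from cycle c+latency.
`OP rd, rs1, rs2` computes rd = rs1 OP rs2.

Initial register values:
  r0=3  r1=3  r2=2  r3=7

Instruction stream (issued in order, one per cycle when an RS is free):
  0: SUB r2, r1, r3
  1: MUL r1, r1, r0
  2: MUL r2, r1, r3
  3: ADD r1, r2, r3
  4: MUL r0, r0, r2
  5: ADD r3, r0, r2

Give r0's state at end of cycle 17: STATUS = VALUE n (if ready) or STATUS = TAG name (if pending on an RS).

cycle 1: issue SUB r2<-Add1 // r0:3,r1:3,r2:Add1,r3:7
cycle 2: issue MUL r1<-Mul1 // r0:3,r1:Mul1,r2:Add1,r3:7
cycle 3: issue MUL r2<-Mul2 // r0:3,r1:Mul1,r2:Mul2,r3:7
cycle 4: CDB Add1=-4; issue ADD r1<-Add1 // r0:3,r1:Add1,r2:Mul2,r3:7
cycle 5: stall // r0:3,r1:Add1,r2:Mul2,r3:7
cycle 6: stall // r0:3,r1:Add1,r2:Mul2,r3:7
cycle 7: CDB Mul1=9; issue MUL r0<-Mul1 // r0:Mul1,r1:Add1,r2:Mul2,r3:7
cycle 8: issue ADD r3<-Add2 // r0:Mul1,r1:Add1,r2:Mul2,r3:Add2
cycle 9: - // r0:Mul1,r1:Add1,r2:Mul2,r3:Add2
cycle 10: - // r0:Mul1,r1:Add1,r2:Mul2,r3:Add2
cycle 11: - // r0:Mul1,r1:Add1,r2:Mul2,r3:Add2
cycle 12: CDB Mul2=63 // r0:Mul1,r1:Add1,r2:63,r3:Add2
cycle 13: - // r0:Mul1,r1:Add1,r2:63,r3:Add2
cycle 14: - // r0:Mul1,r1:Add1,r2:63,r3:Add2
cycle 15: CDB Add1=70 // r0:Mul1,r1:70,r2:63,r3:Add2
cycle 16: - // r0:Mul1,r1:70,r2:63,r3:Add2
cycle 17: CDB Mul1=189 // r0:189,r1:70,r2:63,r3:Add2

STATUS = VALUE 189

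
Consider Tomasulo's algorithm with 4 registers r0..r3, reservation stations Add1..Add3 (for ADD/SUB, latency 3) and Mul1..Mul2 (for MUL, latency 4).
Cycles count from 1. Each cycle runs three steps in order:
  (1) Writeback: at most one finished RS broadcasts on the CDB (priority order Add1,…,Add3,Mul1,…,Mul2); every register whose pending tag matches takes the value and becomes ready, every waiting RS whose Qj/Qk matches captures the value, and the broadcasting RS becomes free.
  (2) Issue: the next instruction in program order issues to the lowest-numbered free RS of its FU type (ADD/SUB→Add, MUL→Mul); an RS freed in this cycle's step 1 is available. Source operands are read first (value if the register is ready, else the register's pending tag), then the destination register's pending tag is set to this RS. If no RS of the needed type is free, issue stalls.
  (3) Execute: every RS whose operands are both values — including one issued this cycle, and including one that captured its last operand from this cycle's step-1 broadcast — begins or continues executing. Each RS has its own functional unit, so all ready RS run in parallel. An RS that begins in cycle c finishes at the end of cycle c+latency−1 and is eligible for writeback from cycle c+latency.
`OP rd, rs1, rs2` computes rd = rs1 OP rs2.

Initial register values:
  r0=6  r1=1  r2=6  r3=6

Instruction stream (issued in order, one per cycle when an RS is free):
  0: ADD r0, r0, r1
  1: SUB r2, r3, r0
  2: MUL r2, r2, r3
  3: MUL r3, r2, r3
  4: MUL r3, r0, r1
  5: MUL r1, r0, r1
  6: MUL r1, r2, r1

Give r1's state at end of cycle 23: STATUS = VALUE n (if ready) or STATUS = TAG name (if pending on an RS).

c1: issue ADD r0<-Add1 | r0:Add1,r1:1,r2:6,r3:6
c2: issue SUB r2<-Add2 | r0:Add1,r1:1,r2:Add2,r3:6
c3: issue MUL r2<-Mul1 | r0:Add1,r1:1,r2:Mul1,r3:6
c4: CDB Add1=7; issue MUL r3<-Mul2 | r0:7,r1:1,r2:Mul1,r3:Mul2
c5: stall | r0:7,r1:1,r2:Mul1,r3:Mul2
c6: stall | r0:7,r1:1,r2:Mul1,r3:Mul2
c7: CDB Add2=-1; stall | r0:7,r1:1,r2:Mul1,r3:Mul2
c8: stall | r0:7,r1:1,r2:Mul1,r3:Mul2
c9: stall | r0:7,r1:1,r2:Mul1,r3:Mul2
c10: stall | r0:7,r1:1,r2:Mul1,r3:Mul2
c11: CDB Mul1=-6; issue MUL r3<-Mul1 | r0:7,r1:1,r2:-6,r3:Mul1
c12: stall | r0:7,r1:1,r2:-6,r3:Mul1
c13: stall | r0:7,r1:1,r2:-6,r3:Mul1
c14: stall | r0:7,r1:1,r2:-6,r3:Mul1
c15: CDB Mul1=7; issue MUL r1<-Mul1 | r0:7,r1:Mul1,r2:-6,r3:7
c16: CDB Mul2=-36; issue MUL r1<-Mul2 | r0:7,r1:Mul2,r2:-6,r3:7
c17: - | r0:7,r1:Mul2,r2:-6,r3:7
c18: - | r0:7,r1:Mul2,r2:-6,r3:7
c19: CDB Mul1=7 | r0:7,r1:Mul2,r2:-6,r3:7
c20: - | r0:7,r1:Mul2,r2:-6,r3:7
c21: - | r0:7,r1:Mul2,r2:-6,r3:7
c22: - | r0:7,r1:Mul2,r2:-6,r3:7
c23: CDB Mul2=-42 | r0:7,r1:-42,r2:-6,r3:7

STATUS = VALUE -42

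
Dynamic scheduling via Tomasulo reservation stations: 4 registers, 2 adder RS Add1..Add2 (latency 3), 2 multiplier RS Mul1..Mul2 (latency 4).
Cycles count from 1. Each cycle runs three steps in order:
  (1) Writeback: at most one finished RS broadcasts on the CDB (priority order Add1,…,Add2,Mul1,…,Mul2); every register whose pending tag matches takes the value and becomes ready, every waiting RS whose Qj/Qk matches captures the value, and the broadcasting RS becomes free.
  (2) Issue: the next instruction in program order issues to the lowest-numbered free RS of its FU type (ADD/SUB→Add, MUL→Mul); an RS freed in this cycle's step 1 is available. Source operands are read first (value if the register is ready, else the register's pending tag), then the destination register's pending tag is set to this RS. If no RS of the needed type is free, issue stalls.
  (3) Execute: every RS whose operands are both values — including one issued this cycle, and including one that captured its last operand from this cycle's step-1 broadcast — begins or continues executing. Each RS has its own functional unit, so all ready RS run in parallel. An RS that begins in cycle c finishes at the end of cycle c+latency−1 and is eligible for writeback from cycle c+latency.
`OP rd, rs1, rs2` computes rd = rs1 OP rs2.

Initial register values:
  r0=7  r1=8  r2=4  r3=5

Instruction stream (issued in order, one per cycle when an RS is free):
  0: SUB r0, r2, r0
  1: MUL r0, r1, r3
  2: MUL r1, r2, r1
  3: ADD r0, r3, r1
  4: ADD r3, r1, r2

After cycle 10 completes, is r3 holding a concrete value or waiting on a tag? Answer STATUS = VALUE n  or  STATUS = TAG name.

cycle 1: issue SUB r0<-Add1 // r0:Add1,r1:8,r2:4,r3:5
cycle 2: issue MUL r0<-Mul1 // r0:Mul1,r1:8,r2:4,r3:5
cycle 3: issue MUL r1<-Mul2 // r0:Mul1,r1:Mul2,r2:4,r3:5
cycle 4: CDB Add1=-3; issue ADD r0<-Add1 // r0:Add1,r1:Mul2,r2:4,r3:5
cycle 5: issue ADD r3<-Add2 // r0:Add1,r1:Mul2,r2:4,r3:Add2
cycle 6: CDB Mul1=40 // r0:Add1,r1:Mul2,r2:4,r3:Add2
cycle 7: CDB Mul2=32 // r0:Add1,r1:32,r2:4,r3:Add2
cycle 8: - // r0:Add1,r1:32,r2:4,r3:Add2
cycle 9: - // r0:Add1,r1:32,r2:4,r3:Add2
cycle 10: CDB Add1=37 // r0:37,r1:32,r2:4,r3:Add2

STATUS = TAG Add2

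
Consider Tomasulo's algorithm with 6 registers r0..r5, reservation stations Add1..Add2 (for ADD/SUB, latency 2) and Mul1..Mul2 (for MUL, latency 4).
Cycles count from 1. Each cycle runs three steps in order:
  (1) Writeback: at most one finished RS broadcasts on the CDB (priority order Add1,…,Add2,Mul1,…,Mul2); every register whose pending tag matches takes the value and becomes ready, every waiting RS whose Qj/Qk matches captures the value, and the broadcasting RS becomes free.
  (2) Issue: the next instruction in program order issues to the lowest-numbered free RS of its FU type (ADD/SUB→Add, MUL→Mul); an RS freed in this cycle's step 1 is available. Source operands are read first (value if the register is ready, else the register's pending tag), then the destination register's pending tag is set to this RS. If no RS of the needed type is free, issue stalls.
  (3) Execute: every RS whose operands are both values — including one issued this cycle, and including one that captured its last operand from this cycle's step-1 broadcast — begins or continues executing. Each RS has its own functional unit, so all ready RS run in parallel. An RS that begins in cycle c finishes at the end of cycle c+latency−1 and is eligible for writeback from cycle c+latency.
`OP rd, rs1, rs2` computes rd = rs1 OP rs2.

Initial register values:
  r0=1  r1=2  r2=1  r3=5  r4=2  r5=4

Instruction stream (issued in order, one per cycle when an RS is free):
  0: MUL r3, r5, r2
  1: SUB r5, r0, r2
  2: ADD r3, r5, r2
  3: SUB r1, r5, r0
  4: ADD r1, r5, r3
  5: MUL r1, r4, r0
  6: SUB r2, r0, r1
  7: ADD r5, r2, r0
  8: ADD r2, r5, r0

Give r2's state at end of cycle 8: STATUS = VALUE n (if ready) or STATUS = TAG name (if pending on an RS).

STATUS = TAG Add2

c1: issue MUL r3<-Mul1 | r0:1,r1:2,r2:1,r3:Mul1,r4:2,r5:4
c2: issue SUB r5<-Add1 | r0:1,r1:2,r2:1,r3:Mul1,r4:2,r5:Add1
c3: issue ADD r3<-Add2 | r0:1,r1:2,r2:1,r3:Add2,r4:2,r5:Add1
c4: CDB Add1=0; issue SUB r1<-Add1 | r0:1,r1:Add1,r2:1,r3:Add2,r4:2,r5:0
c5: CDB Mul1=4; stall | r0:1,r1:Add1,r2:1,r3:Add2,r4:2,r5:0
c6: CDB Add1=-1; issue ADD r1<-Add1 | r0:1,r1:Add1,r2:1,r3:Add2,r4:2,r5:0
c7: CDB Add2=1; issue MUL r1<-Mul1 | r0:1,r1:Mul1,r2:1,r3:1,r4:2,r5:0
c8: issue SUB r2<-Add2 | r0:1,r1:Mul1,r2:Add2,r3:1,r4:2,r5:0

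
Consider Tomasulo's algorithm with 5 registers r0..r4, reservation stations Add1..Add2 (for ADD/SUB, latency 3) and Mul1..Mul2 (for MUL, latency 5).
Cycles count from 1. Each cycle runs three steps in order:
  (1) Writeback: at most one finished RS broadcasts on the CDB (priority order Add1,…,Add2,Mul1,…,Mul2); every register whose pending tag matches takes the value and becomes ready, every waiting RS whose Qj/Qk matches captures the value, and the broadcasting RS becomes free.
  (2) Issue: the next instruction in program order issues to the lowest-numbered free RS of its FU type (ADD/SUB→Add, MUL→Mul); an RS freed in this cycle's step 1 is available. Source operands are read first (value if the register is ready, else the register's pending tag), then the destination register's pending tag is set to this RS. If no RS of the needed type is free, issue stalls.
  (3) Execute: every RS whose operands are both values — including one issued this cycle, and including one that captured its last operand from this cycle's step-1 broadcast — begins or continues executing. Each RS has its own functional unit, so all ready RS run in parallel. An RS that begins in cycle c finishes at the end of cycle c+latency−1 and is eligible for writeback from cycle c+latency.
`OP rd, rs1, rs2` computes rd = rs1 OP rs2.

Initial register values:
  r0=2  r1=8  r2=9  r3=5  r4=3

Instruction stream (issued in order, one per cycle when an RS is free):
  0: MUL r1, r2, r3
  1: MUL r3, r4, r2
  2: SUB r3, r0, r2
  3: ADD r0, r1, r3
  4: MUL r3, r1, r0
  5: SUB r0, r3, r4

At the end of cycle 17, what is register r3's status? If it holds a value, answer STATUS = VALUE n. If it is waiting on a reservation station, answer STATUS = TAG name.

  c1: issue MUL r1<-Mul1  regs: r0:2,r1:Mul1,r2:9,r3:5,r4:3
  c2: issue MUL r3<-Mul2  regs: r0:2,r1:Mul1,r2:9,r3:Mul2,r4:3
  c3: issue SUB r3<-Add1  regs: r0:2,r1:Mul1,r2:9,r3:Add1,r4:3
  c4: issue ADD r0<-Add2  regs: r0:Add2,r1:Mul1,r2:9,r3:Add1,r4:3
  c5: stall  regs: r0:Add2,r1:Mul1,r2:9,r3:Add1,r4:3
  c6: CDB Add1=-7; stall  regs: r0:Add2,r1:Mul1,r2:9,r3:-7,r4:3
  c7: CDB Mul1=45; issue MUL r3<-Mul1  regs: r0:Add2,r1:45,r2:9,r3:Mul1,r4:3
  c8: CDB Mul2=27; issue SUB r0<-Add1  regs: r0:Add1,r1:45,r2:9,r3:Mul1,r4:3
  c9: -  regs: r0:Add1,r1:45,r2:9,r3:Mul1,r4:3
  c10: CDB Add2=38  regs: r0:Add1,r1:45,r2:9,r3:Mul1,r4:3
  c11: -  regs: r0:Add1,r1:45,r2:9,r3:Mul1,r4:3
  c12: -  regs: r0:Add1,r1:45,r2:9,r3:Mul1,r4:3
  c13: -  regs: r0:Add1,r1:45,r2:9,r3:Mul1,r4:3
  c14: -  regs: r0:Add1,r1:45,r2:9,r3:Mul1,r4:3
  c15: CDB Mul1=1710  regs: r0:Add1,r1:45,r2:9,r3:1710,r4:3
  c16: -  regs: r0:Add1,r1:45,r2:9,r3:1710,r4:3
  c17: -  regs: r0:Add1,r1:45,r2:9,r3:1710,r4:3

STATUS = VALUE 1710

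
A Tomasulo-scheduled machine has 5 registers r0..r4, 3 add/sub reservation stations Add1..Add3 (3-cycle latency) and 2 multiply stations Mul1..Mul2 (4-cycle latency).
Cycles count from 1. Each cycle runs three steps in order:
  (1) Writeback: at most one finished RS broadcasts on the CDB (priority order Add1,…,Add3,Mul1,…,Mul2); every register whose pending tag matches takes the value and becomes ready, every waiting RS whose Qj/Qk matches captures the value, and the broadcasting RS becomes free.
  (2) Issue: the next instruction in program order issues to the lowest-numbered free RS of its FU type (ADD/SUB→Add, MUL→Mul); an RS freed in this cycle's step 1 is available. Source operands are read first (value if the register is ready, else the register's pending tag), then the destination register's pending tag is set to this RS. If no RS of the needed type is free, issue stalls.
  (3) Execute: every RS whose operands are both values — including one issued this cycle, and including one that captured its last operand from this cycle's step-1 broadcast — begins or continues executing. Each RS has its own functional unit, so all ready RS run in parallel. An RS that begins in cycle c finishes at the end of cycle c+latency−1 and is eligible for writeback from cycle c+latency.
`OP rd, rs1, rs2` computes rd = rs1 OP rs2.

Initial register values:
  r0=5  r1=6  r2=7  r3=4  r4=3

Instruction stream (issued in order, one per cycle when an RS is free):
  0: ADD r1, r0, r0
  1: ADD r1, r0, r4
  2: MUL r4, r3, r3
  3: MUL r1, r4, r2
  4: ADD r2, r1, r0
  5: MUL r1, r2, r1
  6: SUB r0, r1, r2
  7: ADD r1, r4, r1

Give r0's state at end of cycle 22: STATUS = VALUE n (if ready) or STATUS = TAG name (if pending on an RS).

c1: issue ADD r1<-Add1 | r0:5,r1:Add1,r2:7,r3:4,r4:3
c2: issue ADD r1<-Add2 | r0:5,r1:Add2,r2:7,r3:4,r4:3
c3: issue MUL r4<-Mul1 | r0:5,r1:Add2,r2:7,r3:4,r4:Mul1
c4: CDB Add1=10; issue MUL r1<-Mul2 | r0:5,r1:Mul2,r2:7,r3:4,r4:Mul1
c5: CDB Add2=8; issue ADD r2<-Add1 | r0:5,r1:Mul2,r2:Add1,r3:4,r4:Mul1
c6: stall | r0:5,r1:Mul2,r2:Add1,r3:4,r4:Mul1
c7: CDB Mul1=16; issue MUL r1<-Mul1 | r0:5,r1:Mul1,r2:Add1,r3:4,r4:16
c8: issue SUB r0<-Add2 | r0:Add2,r1:Mul1,r2:Add1,r3:4,r4:16
c9: issue ADD r1<-Add3 | r0:Add2,r1:Add3,r2:Add1,r3:4,r4:16
c10: - | r0:Add2,r1:Add3,r2:Add1,r3:4,r4:16
c11: CDB Mul2=112 | r0:Add2,r1:Add3,r2:Add1,r3:4,r4:16
c12: - | r0:Add2,r1:Add3,r2:Add1,r3:4,r4:16
c13: - | r0:Add2,r1:Add3,r2:Add1,r3:4,r4:16
c14: CDB Add1=117 | r0:Add2,r1:Add3,r2:117,r3:4,r4:16
c15: - | r0:Add2,r1:Add3,r2:117,r3:4,r4:16
c16: - | r0:Add2,r1:Add3,r2:117,r3:4,r4:16
c17: - | r0:Add2,r1:Add3,r2:117,r3:4,r4:16
c18: CDB Mul1=13104 | r0:Add2,r1:Add3,r2:117,r3:4,r4:16
c19: - | r0:Add2,r1:Add3,r2:117,r3:4,r4:16
c20: - | r0:Add2,r1:Add3,r2:117,r3:4,r4:16
c21: CDB Add2=12987 | r0:12987,r1:Add3,r2:117,r3:4,r4:16
c22: CDB Add3=13120 | r0:12987,r1:13120,r2:117,r3:4,r4:16

STATUS = VALUE 12987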